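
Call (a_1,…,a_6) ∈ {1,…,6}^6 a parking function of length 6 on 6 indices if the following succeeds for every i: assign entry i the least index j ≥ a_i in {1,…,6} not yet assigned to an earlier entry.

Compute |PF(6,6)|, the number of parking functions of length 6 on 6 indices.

Count = (6−6+1)·(6+1)^(6−1) = 1 · 16807 = 16807 (Pollak)
One tuple (4,3,2,5,1,3) → sorted (1,2,3,3,4,5): b_i ≤ i ∀i, a PF.

16807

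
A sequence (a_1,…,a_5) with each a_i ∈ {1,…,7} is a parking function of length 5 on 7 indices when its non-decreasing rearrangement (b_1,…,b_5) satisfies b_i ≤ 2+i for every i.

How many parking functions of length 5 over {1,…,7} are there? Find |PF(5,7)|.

12288

Count = 3·8^4 = 3×4096 = 12288 (Pollak)
Check (4,4,3,5,7) → sorted (3,4,4,5,7): b_i ≤ 2+i ∀i, a PF.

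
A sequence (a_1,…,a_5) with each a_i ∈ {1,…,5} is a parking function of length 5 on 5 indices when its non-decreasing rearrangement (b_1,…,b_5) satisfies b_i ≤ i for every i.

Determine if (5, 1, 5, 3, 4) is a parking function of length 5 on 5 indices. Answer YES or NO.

Sorted: b = (1, 3, 4, 5, 5).
  b_1=1 ≤ 1
  b_2=3 > 2
  fails at i=2 ⇒ NO

NO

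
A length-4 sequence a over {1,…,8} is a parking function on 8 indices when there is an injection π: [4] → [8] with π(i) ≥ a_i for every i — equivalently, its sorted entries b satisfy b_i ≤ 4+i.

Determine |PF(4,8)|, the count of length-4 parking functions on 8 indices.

#PF = 5·9^3 = 5×729 = 3645 (Pollak)
Check (8,7,4,2) → sorted (2,4,7,8): b_i ≤ 4+i ∀i, a PF.

3645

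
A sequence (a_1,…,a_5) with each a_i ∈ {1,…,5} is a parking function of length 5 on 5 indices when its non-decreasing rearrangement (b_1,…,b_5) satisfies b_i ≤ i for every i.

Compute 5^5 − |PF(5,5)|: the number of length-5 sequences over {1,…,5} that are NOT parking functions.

1829

|PF| = (5+1−5)·(5+1)^{5−1} = 1×1296 = 1296
E.g. (5,3,5,1,4) → sorted (1,3,4,5,5): b_2=3>2, not a PF.
So 3125 − 1296 = 1829 fail.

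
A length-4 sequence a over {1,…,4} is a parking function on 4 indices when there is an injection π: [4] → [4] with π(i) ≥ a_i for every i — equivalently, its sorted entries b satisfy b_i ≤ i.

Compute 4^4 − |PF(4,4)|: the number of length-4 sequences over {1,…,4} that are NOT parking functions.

|PF| = (5−4)·5^(4−1) = 1×125 = 125 [KW]
Check (4,4,3,2) → sorted (2,3,4,4): b_1=2>1, not a PF.
Total 256; non-PF = 256−125 = 131

131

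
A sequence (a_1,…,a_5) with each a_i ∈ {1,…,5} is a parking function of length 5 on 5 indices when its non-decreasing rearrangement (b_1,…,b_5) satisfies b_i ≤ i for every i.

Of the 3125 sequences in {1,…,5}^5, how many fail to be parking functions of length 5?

1829

|PF(5,5)| = (5−5+1)·(5+1)^(5−1) = 1 · 1296 = 1296 [KW]
E.g. (5,5,2,3,3) → sorted (2,3,3,5,5): b_1=2>1, not a PF.
5^5 − 1296 = 3125 − 1296 = 1829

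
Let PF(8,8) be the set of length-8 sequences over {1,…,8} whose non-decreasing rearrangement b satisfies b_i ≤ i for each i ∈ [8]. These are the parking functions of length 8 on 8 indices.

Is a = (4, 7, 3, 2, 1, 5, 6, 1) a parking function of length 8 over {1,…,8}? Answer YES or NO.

Order a: b = (1, 1, 2, 3, 4, 5, 6, 7).
  b_1=1 ≤ 1
  b_2=1 ≤ 2
  b_3=2 ≤ 3
  b_4=3 ≤ 4
  b_5=4 ≤ 5
  b_6=5 ≤ 6
  b_7=6 ≤ 7
  b_8=7 ≤ 8
All bounds hold ⇒ YES

YES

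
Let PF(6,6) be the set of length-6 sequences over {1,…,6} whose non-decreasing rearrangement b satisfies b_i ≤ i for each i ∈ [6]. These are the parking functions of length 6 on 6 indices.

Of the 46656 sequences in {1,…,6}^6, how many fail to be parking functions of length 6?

29849

|PF(6,6)| = (6−6+1)·(6+1)^(6−1) = 1 · 16807 = 16807 (Pollak)
Example (3,3,1,6,6,3) → sorted (1,3,3,3,6,6): b_2=3>2, not a PF.
So 46656 − 16807 = 29849 fail.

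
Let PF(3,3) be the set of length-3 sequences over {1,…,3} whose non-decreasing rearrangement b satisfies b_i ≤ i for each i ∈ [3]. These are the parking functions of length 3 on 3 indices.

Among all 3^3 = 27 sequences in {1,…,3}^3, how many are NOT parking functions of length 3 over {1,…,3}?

|PF(3,3)| = (3−3+1)·(3+1)^(3−1) = 1 · 16 = 16 [KW]
Example (3,3,3) → sorted (3,3,3): b_1=3>1, not a PF.
3^3 − 16 = 27 − 16 = 11

11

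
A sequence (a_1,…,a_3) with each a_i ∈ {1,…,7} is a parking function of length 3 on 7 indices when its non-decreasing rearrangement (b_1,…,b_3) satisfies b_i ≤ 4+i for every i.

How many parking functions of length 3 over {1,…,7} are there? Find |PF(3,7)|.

320

#PF = (7+1−3)·(7+1)^{3−1} = 5·64 = 320 (Pollak)
E.g. (5,4,2) → sorted (2,4,5): b_i ≤ 4+i ∀i, a PF.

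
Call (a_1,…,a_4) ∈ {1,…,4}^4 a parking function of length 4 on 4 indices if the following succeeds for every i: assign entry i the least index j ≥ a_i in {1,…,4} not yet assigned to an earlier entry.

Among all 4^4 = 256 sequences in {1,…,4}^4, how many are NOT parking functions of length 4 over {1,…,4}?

|PF| = (4−4+1)·(4+1)^(4−1) = 1·125 = 125 [KW]
Example (2,4,2,2) → sorted (2,2,2,4): b_1=2>1, not a PF.
So 256 − 125 = 131 fail.

131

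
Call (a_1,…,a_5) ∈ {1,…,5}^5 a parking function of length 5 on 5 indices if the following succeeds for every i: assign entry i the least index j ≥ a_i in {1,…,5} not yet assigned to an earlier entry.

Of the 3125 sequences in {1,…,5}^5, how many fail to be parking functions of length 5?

|PF(5,5)| = (5−5+1)·(5+1)^(5−1) = 1·1296 = 1296 (Konheim–Weiss)
One tuple (4,4,5,1,5) → sorted (1,4,4,5,5): b_2=4>2, not a PF.
So 3125 − 1296 = 1829 fail.

1829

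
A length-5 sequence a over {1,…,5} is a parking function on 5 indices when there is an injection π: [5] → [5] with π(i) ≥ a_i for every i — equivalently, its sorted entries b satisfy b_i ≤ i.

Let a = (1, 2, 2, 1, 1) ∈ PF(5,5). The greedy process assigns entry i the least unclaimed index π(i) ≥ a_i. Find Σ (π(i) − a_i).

Σπ = 15 ({1..5} each once); Σa = 1+2+2+1+1 = 7; disp = 15−7 = 8.

8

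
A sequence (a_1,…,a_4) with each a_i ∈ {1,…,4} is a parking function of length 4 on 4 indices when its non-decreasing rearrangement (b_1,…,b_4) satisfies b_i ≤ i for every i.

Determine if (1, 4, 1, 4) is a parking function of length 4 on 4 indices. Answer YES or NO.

NO

Rearranged: b = (1, 1, 4, 4).
  b_1=1 ≤ 1
  b_2=1 ≤ 2
  b_3=4 > 3
  fails at i=3 ⇒ NO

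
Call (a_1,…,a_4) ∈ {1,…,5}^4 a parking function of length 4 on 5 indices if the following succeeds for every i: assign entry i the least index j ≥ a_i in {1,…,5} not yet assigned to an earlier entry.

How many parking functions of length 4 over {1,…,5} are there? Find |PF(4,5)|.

432

Count = (5−4+1)·(5+1)^(4−1) = 2×216 = 432 (Pollak)
E.g. (3,1,1,5) → sorted (1,1,3,5): b_i ≤ 1+i ∀i, a PF.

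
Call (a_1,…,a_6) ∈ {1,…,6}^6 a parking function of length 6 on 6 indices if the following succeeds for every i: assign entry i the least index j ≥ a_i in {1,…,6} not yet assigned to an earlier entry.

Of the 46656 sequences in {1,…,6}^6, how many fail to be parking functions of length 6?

#PF = (7−6)·7^(6−1) = 1·16807 = 16807 (Pollak)
One tuple (2,3,3,2,3,5) → sorted (2,2,3,3,3,5): b_1=2>1, not a PF.
6^6 − 16807 = 46656 − 16807 = 29849

29849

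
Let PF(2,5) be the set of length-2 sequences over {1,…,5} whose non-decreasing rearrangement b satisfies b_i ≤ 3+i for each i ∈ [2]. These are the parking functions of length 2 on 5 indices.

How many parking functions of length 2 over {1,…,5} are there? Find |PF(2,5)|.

24

Count = (6−2)·6^(2−1) = 4×6 = 24 (Konheim–Weiss)
One tuple (4,2) → sorted (2,4): b_i ≤ 3+i ∀i, a PF.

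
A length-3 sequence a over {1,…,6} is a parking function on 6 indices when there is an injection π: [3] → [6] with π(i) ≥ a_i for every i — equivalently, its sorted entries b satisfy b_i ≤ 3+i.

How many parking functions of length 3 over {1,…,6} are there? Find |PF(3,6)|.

#PF = (6+1−3)·(6+1)^{3−1} = 4 · 49 = 196
Check (1,6,2) → sorted (1,2,6): b_i ≤ 3+i ∀i, a PF.

196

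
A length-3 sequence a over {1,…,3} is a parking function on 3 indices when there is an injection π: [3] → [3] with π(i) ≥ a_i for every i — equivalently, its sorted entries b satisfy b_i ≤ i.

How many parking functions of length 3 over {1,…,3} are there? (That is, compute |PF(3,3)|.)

16

Count = (3+1−3)·(3+1)^{3−1} = 1 · 16 = 16 [KW]
Check (1,2,1) → sorted (1,1,2): b_i ≤ i ∀i, a PF.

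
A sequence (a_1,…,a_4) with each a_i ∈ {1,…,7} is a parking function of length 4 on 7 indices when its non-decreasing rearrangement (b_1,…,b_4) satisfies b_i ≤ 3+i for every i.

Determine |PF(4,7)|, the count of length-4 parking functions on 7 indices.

2048

|PF| = (7+1−4)·(7+1)^{4−1} = 4·512 = 2048 (Konheim–Weiss)
Check (5,3,3,7) → sorted (3,3,5,7): b_i ≤ 3+i ∀i, a PF.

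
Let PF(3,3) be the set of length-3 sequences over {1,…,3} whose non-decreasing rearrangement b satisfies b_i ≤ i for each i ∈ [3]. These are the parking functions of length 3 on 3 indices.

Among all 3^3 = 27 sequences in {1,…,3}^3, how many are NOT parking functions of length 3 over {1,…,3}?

|PF| = (3+1−3)·(3+1)^{3−1} = 1 · 16 = 16 (Konheim–Weiss)
E.g. (2,2,3) → sorted (2,2,3): b_1=2>1, not a PF.
So 27 − 16 = 11 fail.

11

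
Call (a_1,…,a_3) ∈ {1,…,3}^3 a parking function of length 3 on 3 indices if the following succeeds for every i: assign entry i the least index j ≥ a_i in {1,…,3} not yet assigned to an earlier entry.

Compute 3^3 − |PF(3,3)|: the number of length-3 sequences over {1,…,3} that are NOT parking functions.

|PF| = (4−3)·4^(3−1) = 1×16 = 16 (Pollak)
Example (3,3,2) → sorted (2,3,3): b_1=2>1, not a PF.
So 27 − 16 = 11 fail.

11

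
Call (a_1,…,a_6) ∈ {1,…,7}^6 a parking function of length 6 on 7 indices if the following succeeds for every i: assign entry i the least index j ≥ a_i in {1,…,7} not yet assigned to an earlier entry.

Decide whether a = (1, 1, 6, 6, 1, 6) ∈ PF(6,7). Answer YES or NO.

NO

Order a: b = (1, 1, 1, 6, 6, 6).
  b_1=1 ≤ 2
  b_2=1 ≤ 3
  b_3=1 ≤ 4
  b_4=6 > 5
  fails at i=4 ⇒ NO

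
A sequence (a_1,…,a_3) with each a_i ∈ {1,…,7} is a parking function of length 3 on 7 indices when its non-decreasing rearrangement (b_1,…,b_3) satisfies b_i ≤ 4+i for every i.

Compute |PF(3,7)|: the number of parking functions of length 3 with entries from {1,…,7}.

320

|PF(3,7)| = (7−3+1)·(7+1)^(3−1) = 5×64 = 320 (Pollak)
One tuple (1,2,7) → sorted (1,2,7): b_i ≤ 4+i ∀i, a PF.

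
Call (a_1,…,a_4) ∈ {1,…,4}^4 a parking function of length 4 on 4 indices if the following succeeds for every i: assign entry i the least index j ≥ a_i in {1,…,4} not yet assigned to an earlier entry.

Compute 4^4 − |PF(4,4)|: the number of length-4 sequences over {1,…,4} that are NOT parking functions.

#PF = (4+1−4)·(4+1)^{4−1} = 1 · 125 = 125 [KW]
Check (1,4,4,1) → sorted (1,1,4,4): b_3=4>3, not a PF.
So 256 − 125 = 131 fail.

131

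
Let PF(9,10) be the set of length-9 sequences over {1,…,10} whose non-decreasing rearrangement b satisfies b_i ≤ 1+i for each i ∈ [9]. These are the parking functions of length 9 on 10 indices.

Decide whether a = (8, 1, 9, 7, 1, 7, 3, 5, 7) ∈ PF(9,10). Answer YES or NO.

Sorted: b = (1, 1, 3, 5, 7, 7, 7, 8, 9).
  b_1=1 ≤ 2
  b_2=1 ≤ 3
  b_3=3 ≤ 4
  b_4=5 ≤ 5
  b_5=7 > 6
  fails at i=5 ⇒ NO

NO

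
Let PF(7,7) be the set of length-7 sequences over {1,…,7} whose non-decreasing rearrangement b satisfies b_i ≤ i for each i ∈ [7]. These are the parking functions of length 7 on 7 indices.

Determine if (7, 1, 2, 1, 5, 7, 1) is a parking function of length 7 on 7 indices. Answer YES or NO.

NO

Order a: b = (1, 1, 1, 2, 5, 7, 7).
  b_1=1 ≤ 1
  b_2=1 ≤ 2
  b_3=1 ≤ 3
  b_4=2 ≤ 4
  b_5=5 ≤ 5
  b_6=7 > 6
  fails at i=6 ⇒ NO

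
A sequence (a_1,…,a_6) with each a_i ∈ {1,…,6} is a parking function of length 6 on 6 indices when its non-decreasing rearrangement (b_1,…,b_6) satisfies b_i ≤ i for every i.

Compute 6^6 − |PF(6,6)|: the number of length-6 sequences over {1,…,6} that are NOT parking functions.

|PF(6,6)| = (6−6+1)·(6+1)^(6−1) = 1 · 16807 = 16807 [KW]
One tuple (6,4,6,6,4,3) → sorted (3,4,4,6,6,6): b_1=3>1, not a PF.
6^6 − 16807 = 46656 − 16807 = 29849

29849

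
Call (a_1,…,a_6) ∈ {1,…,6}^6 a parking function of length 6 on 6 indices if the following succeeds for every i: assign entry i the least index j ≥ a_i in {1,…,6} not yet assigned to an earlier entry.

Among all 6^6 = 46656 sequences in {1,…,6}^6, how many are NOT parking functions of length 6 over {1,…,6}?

#PF = (7−6)·7^(6−1) = 1×16807 = 16807 [KW]
Check (2,6,4,5,2,6) → sorted (2,2,4,5,6,6): b_1=2>1, not a PF.
So 46656 − 16807 = 29849 fail.

29849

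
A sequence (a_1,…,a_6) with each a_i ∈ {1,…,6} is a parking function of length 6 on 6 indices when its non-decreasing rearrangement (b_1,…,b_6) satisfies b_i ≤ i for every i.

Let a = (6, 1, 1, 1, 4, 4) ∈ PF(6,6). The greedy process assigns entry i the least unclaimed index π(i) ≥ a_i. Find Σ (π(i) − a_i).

4

Σπ = 6·7/2 = 21 (π permutes [6]); Σa = 6+1+1+1+4+4 = 17; disp = 21−17 = 4.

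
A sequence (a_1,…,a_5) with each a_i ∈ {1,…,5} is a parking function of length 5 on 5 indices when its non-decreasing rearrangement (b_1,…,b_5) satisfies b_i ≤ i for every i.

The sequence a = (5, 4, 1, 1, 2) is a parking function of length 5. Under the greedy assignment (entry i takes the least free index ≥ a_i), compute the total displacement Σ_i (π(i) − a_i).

2

Σπ = 15 ({1..5} each once); Σa = 5+4+1+1+2 = 13; disp = 15−13 = 2.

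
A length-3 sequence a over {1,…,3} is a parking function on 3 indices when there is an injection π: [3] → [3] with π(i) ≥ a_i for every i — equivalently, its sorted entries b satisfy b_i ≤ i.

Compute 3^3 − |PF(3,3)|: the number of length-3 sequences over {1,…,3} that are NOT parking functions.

11

#PF = (3+1−3)·(3+1)^{3−1} = 1×16 = 16 (Konheim–Weiss)
E.g. (2,2,2) → sorted (2,2,2): b_1=2>1, not a PF.
Total 27; non-PF = 27−16 = 11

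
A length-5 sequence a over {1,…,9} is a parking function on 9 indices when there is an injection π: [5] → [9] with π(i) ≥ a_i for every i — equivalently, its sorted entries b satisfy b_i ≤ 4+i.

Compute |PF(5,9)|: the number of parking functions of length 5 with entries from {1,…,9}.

50000

|PF| = (9+1−5)·(9+1)^{5−1} = 5 · 10000 = 50000
One tuple (4,8,3,1,9) → sorted (1,3,4,8,9): b_i ≤ 4+i ∀i, a PF.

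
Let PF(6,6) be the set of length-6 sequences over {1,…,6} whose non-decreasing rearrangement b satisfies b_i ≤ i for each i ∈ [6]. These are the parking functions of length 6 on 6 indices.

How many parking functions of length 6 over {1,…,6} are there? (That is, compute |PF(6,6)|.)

16807

|PF| = (6+1−6)·(6+1)^{6−1} = 1·16807 = 16807 (Pollak)
E.g. (3,1,2,4,5,2) → sorted (1,2,2,3,4,5): b_i ≤ i ∀i, a PF.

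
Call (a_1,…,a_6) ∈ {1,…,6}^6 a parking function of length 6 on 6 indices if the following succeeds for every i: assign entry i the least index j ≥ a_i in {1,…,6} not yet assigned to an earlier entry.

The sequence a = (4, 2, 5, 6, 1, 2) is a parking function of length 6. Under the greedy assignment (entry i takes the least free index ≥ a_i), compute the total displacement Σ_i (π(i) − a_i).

1

Σπ(i) = 1+…+6 = 21; Σa = 4+2+5+6+1+2 = 20; disp = 21−20 = 1.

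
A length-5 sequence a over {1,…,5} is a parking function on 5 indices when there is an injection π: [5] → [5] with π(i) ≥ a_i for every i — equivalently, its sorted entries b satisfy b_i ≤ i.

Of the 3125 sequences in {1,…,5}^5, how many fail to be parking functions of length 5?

|PF(5,5)| = (5+1−5)·(5+1)^{5−1} = 1·1296 = 1296
Check (3,4,5,3,4) → sorted (3,3,4,4,5): b_1=3>1, not a PF.
Total 3125; non-PF = 3125−1296 = 1829

1829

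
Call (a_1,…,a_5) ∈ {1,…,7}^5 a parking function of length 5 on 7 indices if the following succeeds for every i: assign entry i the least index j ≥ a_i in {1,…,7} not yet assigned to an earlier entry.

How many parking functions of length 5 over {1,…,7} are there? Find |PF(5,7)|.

12288

|PF| = (7−5+1)·(7+1)^(5−1) = 3 · 4096 = 12288 (Konheim–Weiss)
E.g. (1,7,4,6,2) → sorted (1,2,4,6,7): b_i ≤ 2+i ∀i, a PF.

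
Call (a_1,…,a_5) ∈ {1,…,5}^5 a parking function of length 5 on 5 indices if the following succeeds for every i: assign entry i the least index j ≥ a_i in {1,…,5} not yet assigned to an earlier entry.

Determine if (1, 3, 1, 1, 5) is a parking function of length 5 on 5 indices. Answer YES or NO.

YES

Rearranged: b = (1, 1, 1, 3, 5).
  b_1=1 ≤ 1
  b_2=1 ≤ 2
  b_3=1 ≤ 3
  b_4=3 ≤ 4
  b_5=5 ≤ 5
All bounds hold ⇒ YES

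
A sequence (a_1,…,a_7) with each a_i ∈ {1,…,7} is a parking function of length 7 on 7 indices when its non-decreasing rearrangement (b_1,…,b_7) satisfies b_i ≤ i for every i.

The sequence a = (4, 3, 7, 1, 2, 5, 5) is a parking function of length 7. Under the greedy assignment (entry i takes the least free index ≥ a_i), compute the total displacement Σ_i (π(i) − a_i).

1

Σπ(i) = 1+…+7 = 28; Σa = 4+3+7+1+2+5+5 = 27; disp = 28−27 = 1.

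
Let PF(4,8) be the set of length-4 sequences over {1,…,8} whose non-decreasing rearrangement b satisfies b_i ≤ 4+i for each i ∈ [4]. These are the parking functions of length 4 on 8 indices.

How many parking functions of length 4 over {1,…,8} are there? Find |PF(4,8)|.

3645

#PF = 5·9^3 = 5·729 = 3645 [KW]
E.g. (1,3,7,4) → sorted (1,3,4,7): b_i ≤ 4+i ∀i, a PF.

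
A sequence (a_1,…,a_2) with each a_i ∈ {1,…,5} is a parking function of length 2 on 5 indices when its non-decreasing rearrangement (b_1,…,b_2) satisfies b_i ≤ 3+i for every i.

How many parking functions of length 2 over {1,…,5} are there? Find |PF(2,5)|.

Count = (6−2)·6^(2−1) = 4 · 6 = 24 [KW]
Example (2,1) → sorted (1,2): b_i ≤ 3+i ∀i, a PF.

24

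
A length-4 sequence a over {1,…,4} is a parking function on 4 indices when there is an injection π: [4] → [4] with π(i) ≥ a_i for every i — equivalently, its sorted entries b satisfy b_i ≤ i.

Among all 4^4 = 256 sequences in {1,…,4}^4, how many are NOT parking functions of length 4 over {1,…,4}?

131

#PF = (4+1−4)·(4+1)^{4−1} = 1·125 = 125 (Pollak)
Check (3,4,3,3) → sorted (3,3,3,4): b_1=3>1, not a PF.
4^4 − 125 = 256 − 125 = 131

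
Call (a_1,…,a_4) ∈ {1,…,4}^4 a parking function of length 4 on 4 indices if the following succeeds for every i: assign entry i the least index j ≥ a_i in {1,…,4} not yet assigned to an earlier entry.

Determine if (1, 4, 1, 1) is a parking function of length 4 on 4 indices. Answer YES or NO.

YES

Sorted: b = (1, 1, 1, 4).
  b_1=1 ≤ 1
  b_2=1 ≤ 2
  b_3=1 ≤ 3
  b_4=4 ≤ 4
All bounds hold ⇒ YES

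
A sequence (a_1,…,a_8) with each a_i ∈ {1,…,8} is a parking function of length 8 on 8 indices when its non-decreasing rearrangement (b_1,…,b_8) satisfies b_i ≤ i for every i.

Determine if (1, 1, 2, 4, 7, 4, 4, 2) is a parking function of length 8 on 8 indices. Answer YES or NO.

Rearranged: b = (1, 1, 2, 2, 4, 4, 4, 7).
  b_1=1 ≤ 1
  b_2=1 ≤ 2
  b_3=2 ≤ 3
  b_4=2 ≤ 4
  b_5=4 ≤ 5
  b_6=4 ≤ 6
  b_7=4 ≤ 7
  b_8=7 ≤ 8
All bounds hold ⇒ YES

YES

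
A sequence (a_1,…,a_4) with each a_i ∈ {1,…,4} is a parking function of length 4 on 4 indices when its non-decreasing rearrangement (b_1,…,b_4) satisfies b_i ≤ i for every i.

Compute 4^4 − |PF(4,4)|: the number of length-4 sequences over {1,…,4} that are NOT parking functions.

131

|PF(4,4)| = 1·5^3 = 1 · 125 = 125 (Pollak)
One tuple (1,3,4,3) → sorted (1,3,3,4): b_2=3>2, not a PF.
4^4 − 125 = 256 − 125 = 131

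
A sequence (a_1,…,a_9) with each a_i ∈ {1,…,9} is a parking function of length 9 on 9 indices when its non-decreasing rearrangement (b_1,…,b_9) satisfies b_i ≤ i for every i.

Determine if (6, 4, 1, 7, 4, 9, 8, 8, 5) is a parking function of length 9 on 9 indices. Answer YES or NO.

Rearranged: b = (1, 4, 4, 5, 6, 7, 8, 8, 9).
  b_1=1 ≤ 1
  b_2=4 > 2
  fails at i=2 ⇒ NO

NO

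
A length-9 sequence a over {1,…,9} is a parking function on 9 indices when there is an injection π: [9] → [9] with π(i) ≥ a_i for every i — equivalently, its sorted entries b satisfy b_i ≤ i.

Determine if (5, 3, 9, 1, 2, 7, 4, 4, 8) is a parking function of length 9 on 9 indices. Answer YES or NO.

YES

Rearranged: b = (1, 2, 3, 4, 4, 5, 7, 8, 9).
  b_1=1 ≤ 1
  b_2=2 ≤ 2
  b_3=3 ≤ 3
  b_4=4 ≤ 4
  b_5=4 ≤ 5
  b_6=5 ≤ 6
  b_7=7 ≤ 7
  b_8=8 ≤ 8
  b_9=9 ≤ 9
All bounds hold ⇒ YES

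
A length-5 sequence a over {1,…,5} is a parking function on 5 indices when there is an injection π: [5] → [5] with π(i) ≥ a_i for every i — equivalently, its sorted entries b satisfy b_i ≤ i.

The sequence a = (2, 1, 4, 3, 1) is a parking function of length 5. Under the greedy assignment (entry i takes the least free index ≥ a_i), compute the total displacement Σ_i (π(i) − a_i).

4

Σπ = 15 ({1..5} each once); Σa = 2+1+4+3+1 = 11; disp = 15−11 = 4.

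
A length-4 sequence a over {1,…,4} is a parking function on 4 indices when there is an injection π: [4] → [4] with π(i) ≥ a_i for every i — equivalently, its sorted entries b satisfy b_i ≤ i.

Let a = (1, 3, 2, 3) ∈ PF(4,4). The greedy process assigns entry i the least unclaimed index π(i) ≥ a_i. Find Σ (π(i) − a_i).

1

Σπ = 4·5/2 = 10 (π permutes [4]); Σa = 1+3+2+3 = 9; disp = 10−9 = 1.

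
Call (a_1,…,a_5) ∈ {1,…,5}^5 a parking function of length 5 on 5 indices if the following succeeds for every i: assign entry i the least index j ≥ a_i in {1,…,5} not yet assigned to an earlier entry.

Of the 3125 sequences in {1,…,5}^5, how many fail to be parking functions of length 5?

#PF = (6−5)·6^(5−1) = 1 · 1296 = 1296 (Pollak)
One tuple (5,2,5,4,3) → sorted (2,3,4,5,5): b_1=2>1, not a PF.
Total 3125; non-PF = 3125−1296 = 1829

1829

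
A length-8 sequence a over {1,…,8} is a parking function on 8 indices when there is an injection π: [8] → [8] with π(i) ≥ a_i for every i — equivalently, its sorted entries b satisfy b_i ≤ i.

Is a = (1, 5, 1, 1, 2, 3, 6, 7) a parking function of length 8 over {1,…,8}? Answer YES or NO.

YES

Order a: b = (1, 1, 1, 2, 3, 5, 6, 7).
  b_1=1 ≤ 1
  b_2=1 ≤ 2
  b_3=1 ≤ 3
  b_4=2 ≤ 4
  b_5=3 ≤ 5
  b_6=5 ≤ 6
  b_7=6 ≤ 7
  b_8=7 ≤ 8
All bounds hold ⇒ YES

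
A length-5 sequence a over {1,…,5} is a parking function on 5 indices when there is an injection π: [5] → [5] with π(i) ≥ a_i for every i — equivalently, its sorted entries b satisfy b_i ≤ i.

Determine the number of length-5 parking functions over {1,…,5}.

1296

Count = (6−5)·6^(5−1) = 1 · 1296 = 1296 [KW]
E.g. (2,1,2,2,1) → sorted (1,1,2,2,2): b_i ≤ i ∀i, a PF.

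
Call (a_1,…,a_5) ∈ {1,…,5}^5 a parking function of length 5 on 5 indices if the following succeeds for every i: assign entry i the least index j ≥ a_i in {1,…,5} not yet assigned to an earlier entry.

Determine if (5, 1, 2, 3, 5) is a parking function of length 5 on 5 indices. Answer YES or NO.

NO

Rearranged: b = (1, 2, 3, 5, 5).
  b_1=1 ≤ 1
  b_2=2 ≤ 2
  b_3=3 ≤ 3
  b_4=5 > 4
  fails at i=4 ⇒ NO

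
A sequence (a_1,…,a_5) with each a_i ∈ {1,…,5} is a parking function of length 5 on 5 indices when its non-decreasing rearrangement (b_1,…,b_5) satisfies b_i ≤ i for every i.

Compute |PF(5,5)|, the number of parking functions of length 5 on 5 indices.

|PF(5,5)| = 1·6^4 = 1×1296 = 1296 (Konheim–Weiss)
Example (2,3,2,5,1) → sorted (1,2,2,3,5): b_i ≤ i ∀i, a PF.

1296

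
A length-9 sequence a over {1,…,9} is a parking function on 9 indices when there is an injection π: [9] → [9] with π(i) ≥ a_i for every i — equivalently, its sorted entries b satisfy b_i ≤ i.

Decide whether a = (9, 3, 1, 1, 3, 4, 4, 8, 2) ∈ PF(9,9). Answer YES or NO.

Order a: b = (1, 1, 2, 3, 3, 4, 4, 8, 9).
  b_1=1 ≤ 1
  b_2=1 ≤ 2
  b_3=2 ≤ 3
  b_4=3 ≤ 4
  b_5=3 ≤ 5
  b_6=4 ≤ 6
  b_7=4 ≤ 7
  b_8=8 ≤ 8
  b_9=9 ≤ 9
All bounds hold ⇒ YES

YES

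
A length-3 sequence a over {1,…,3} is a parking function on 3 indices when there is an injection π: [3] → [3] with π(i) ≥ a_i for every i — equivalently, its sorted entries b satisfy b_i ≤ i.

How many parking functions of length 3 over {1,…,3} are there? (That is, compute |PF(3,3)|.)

16

|PF| = (4−3)·4^(3−1) = 1·16 = 16 (Pollak)
E.g. (3,1,1) → sorted (1,1,3): b_i ≤ i ∀i, a PF.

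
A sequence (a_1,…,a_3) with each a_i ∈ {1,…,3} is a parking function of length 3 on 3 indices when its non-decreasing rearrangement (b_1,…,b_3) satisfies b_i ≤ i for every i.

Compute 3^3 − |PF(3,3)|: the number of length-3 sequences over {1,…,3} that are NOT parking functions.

#PF = 1·4^2 = 1×16 = 16
Check (2,3,3) → sorted (2,3,3): b_1=2>1, not a PF.
Total 27; non-PF = 27−16 = 11

11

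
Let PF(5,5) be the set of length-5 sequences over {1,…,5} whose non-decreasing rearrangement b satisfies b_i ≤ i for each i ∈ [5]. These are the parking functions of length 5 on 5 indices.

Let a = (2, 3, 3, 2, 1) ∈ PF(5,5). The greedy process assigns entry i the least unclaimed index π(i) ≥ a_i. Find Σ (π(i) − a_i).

Σπ = 5·6/2 = 15 (π permutes [5]); Σa = 2+3+3+2+1 = 11; disp = 15−11 = 4.

4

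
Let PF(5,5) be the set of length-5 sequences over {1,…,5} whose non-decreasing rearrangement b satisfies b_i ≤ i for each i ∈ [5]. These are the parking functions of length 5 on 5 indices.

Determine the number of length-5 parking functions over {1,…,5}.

|PF(5,5)| = (5−5+1)·(5+1)^(5−1) = 1×1296 = 1296 (Konheim–Weiss)
Check (1,3,1,1,3) → sorted (1,1,1,3,3): b_i ≤ i ∀i, a PF.

1296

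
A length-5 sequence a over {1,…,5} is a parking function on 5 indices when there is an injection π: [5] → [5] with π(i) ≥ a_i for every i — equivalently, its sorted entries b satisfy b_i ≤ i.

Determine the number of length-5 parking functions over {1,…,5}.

|PF(5,5)| = 1·6^4 = 1×1296 = 1296 [KW]
One tuple (3,4,2,1,4) → sorted (1,2,3,4,4): b_i ≤ i ∀i, a PF.

1296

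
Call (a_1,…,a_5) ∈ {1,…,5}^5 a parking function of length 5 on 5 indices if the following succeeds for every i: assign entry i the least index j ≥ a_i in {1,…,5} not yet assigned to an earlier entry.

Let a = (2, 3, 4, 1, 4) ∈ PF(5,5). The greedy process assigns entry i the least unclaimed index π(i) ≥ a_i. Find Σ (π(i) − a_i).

Σπ = 15 ({1..5} each once); Σa = 2+3+4+1+4 = 14; disp = 15−14 = 1.

1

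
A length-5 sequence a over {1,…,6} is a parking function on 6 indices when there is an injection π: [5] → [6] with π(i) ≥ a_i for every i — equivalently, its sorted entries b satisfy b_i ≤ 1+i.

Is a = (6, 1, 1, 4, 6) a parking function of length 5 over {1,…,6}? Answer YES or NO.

NO

Order a: b = (1, 1, 4, 6, 6).
  b_1=1 ≤ 2
  b_2=1 ≤ 3
  b_3=4 ≤ 4
  b_4=6 > 5
  fails at i=4 ⇒ NO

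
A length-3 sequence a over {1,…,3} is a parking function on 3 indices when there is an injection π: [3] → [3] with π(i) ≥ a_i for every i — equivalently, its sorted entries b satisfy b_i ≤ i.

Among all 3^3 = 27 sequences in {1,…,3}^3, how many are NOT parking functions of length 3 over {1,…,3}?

11

#PF = 1·4^2 = 1×16 = 16 (Pollak)
E.g. (3,3,2) → sorted (2,3,3): b_1=2>1, not a PF.
So 27 − 16 = 11 fail.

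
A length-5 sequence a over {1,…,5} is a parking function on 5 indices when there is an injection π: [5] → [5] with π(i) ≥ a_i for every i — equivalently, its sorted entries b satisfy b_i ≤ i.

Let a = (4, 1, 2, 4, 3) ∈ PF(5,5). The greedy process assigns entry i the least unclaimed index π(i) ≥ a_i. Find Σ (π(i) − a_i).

1

Σπ = 15 ({1..5} each once); Σa = 4+1+2+4+3 = 14; disp = 15−14 = 1.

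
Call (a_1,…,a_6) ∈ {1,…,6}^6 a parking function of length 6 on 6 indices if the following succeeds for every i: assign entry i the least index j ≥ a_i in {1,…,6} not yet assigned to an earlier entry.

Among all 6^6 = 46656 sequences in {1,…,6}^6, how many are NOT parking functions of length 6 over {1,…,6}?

Count = (6+1−6)·(6+1)^{6−1} = 1×16807 = 16807 (Pollak)
Example (1,6,6,3,6,6) → sorted (1,3,6,6,6,6): b_2=3>2, not a PF.
So 46656 − 16807 = 29849 fail.

29849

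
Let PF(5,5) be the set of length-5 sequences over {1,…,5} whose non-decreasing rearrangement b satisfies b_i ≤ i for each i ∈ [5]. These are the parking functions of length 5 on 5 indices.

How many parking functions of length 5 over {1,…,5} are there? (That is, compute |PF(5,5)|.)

|PF(5,5)| = (5−5+1)·(5+1)^(5−1) = 1 · 1296 = 1296 (Konheim–Weiss)
One tuple (1,2,1,2,5) → sorted (1,1,2,2,5): b_i ≤ i ∀i, a PF.

1296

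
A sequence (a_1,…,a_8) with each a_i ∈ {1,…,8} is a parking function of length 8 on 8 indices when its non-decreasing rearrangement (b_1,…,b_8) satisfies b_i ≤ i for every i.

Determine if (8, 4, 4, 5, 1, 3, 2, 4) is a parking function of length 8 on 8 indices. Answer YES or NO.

Order a: b = (1, 2, 3, 4, 4, 4, 5, 8).
  b_1=1 ≤ 1
  b_2=2 ≤ 2
  b_3=3 ≤ 3
  b_4=4 ≤ 4
  b_5=4 ≤ 5
  b_6=4 ≤ 6
  b_7=5 ≤ 7
  b_8=8 ≤ 8
All bounds hold ⇒ YES

YES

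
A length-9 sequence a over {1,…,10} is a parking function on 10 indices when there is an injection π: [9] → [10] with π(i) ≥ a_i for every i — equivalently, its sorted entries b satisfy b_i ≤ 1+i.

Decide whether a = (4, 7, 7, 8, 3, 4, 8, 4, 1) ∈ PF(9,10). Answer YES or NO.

YES

Order a: b = (1, 3, 4, 4, 4, 7, 7, 8, 8).
  b_1=1 ≤ 2
  b_2=3 ≤ 3
  b_3=4 ≤ 4
  b_4=4 ≤ 5
  b_5=4 ≤ 6
  b_6=7 ≤ 7
  b_7=7 ≤ 8
  b_8=8 ≤ 9
  b_9=8 ≤ 10
All bounds hold ⇒ YES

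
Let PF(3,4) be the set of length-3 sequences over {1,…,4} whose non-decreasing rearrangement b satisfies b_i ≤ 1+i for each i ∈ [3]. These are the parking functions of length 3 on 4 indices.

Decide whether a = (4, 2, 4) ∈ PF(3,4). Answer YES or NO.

Rearranged: b = (2, 4, 4).
  b_1=2 ≤ 2
  b_2=4 > 3
  fails at i=2 ⇒ NO

NO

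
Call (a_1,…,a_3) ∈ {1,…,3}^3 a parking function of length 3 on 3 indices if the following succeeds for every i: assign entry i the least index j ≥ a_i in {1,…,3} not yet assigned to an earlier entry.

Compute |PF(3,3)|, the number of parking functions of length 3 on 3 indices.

|PF(3,3)| = (4−3)·4^(3−1) = 1 · 16 = 16 (Pollak)
One tuple (2,1,2) → sorted (1,2,2): b_i ≤ i ∀i, a PF.

16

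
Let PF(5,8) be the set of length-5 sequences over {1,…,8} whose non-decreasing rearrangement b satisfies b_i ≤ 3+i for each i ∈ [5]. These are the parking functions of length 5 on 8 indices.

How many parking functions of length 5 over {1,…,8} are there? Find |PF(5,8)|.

|PF| = (9−5)·9^(5−1) = 4 · 6561 = 26244 (Konheim–Weiss)
One tuple (2,4,3,7,3) → sorted (2,3,3,4,7): b_i ≤ 3+i ∀i, a PF.

26244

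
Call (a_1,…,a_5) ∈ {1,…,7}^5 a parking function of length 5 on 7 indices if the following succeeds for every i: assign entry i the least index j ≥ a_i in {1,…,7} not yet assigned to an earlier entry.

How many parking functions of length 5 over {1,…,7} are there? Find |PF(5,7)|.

|PF(5,7)| = (8−5)·8^(5−1) = 3·4096 = 12288 [KW]
Check (4,7,3,3,3) → sorted (3,3,3,4,7): b_i ≤ 2+i ∀i, a PF.

12288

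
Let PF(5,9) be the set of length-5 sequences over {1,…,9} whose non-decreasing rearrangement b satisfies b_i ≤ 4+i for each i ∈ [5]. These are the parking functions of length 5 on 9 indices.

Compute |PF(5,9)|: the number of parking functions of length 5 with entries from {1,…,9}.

Count = (9+1−5)·(9+1)^{5−1} = 5×10000 = 50000
E.g. (1,2,4,2,9) → sorted (1,2,2,4,9): b_i ≤ 4+i ∀i, a PF.

50000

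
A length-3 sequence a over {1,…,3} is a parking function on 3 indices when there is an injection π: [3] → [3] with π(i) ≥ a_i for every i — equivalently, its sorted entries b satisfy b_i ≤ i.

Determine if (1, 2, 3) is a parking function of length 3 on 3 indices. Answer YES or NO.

YES

Rearranged: b = (1, 2, 3).
  b_1=1 ≤ 1
  b_2=2 ≤ 2
  b_3=3 ≤ 3
All bounds hold ⇒ YES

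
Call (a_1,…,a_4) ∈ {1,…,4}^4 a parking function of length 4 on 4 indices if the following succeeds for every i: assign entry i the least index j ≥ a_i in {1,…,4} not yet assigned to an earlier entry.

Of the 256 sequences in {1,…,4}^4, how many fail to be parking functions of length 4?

|PF(4,4)| = (4+1−4)·(4+1)^{4−1} = 1×125 = 125 [KW]
Example (4,4,4,3) → sorted (3,4,4,4): b_1=3>1, not a PF.
4^4 − 125 = 256 − 125 = 131

131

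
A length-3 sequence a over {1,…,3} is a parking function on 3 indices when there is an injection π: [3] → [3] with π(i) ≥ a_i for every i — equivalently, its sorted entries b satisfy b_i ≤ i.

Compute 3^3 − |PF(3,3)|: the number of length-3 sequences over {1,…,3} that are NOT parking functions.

11

#PF = (3−3+1)·(3+1)^(3−1) = 1 · 16 = 16
Example (3,2,2) → sorted (2,2,3): b_1=2>1, not a PF.
Total 27; non-PF = 27−16 = 11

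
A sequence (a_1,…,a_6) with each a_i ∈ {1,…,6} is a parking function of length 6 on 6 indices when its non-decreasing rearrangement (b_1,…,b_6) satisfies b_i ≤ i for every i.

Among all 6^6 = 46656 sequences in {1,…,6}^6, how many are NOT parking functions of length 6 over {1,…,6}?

29849

#PF = (7−6)·7^(6−1) = 1×16807 = 16807
One tuple (5,5,5,5,4,6) → sorted (4,5,5,5,5,6): b_1=4>1, not a PF.
So 46656 − 16807 = 29849 fail.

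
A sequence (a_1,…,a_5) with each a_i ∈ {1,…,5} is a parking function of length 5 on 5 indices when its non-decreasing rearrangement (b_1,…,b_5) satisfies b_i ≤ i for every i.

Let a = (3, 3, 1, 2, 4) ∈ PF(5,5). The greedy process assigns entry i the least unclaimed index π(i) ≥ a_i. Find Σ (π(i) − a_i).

Σπ = 5·6/2 = 15 (π permutes [5]); Σa = 3+3+1+2+4 = 13; disp = 15−13 = 2.

2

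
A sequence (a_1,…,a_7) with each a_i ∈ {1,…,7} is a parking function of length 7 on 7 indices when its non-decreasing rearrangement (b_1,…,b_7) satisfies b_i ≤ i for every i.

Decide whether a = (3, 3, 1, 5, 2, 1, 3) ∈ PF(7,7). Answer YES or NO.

Order a: b = (1, 1, 2, 3, 3, 3, 5).
  b_1=1 ≤ 1
  b_2=1 ≤ 2
  b_3=2 ≤ 3
  b_4=3 ≤ 4
  b_5=3 ≤ 5
  b_6=3 ≤ 6
  b_7=5 ≤ 7
All bounds hold ⇒ YES

YES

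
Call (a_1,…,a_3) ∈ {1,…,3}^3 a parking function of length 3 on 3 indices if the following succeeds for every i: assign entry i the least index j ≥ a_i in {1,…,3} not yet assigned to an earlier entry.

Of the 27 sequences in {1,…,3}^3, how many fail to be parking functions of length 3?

11

#PF = (4−3)·4^(3−1) = 1·16 = 16 (Konheim–Weiss)
Example (3,3,1) → sorted (1,3,3): b_2=3>2, not a PF.
So 27 − 16 = 11 fail.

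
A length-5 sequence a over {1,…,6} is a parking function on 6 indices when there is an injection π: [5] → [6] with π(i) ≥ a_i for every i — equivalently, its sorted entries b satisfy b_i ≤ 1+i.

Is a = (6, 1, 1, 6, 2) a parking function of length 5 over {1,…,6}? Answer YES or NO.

Order a: b = (1, 1, 2, 6, 6).
  b_1=1 ≤ 2
  b_2=1 ≤ 3
  b_3=2 ≤ 4
  b_4=6 > 5
  fails at i=4 ⇒ NO

NO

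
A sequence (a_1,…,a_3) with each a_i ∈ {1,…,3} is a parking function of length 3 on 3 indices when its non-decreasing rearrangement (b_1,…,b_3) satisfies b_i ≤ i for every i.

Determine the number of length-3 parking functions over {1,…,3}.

16

|PF| = (3+1−3)·(3+1)^{3−1} = 1 · 16 = 16 (Pollak)
E.g. (2,1,1) → sorted (1,1,2): b_i ≤ i ∀i, a PF.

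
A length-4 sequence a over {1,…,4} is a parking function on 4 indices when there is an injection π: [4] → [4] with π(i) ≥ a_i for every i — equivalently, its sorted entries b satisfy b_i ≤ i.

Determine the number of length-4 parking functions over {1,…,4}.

#PF = (5−4)·5^(4−1) = 1×125 = 125 (Pollak)
Check (1,2,2,4) → sorted (1,2,2,4): b_i ≤ i ∀i, a PF.

125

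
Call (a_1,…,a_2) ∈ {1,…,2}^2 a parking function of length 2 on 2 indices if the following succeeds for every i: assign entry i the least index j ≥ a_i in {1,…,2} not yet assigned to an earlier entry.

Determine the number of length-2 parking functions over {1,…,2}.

3

#PF = (3−2)·3^(2−1) = 1 · 3 = 3 (Konheim–Weiss)
Check (2,1) → sorted (1,2): b_i ≤ i ∀i, a PF.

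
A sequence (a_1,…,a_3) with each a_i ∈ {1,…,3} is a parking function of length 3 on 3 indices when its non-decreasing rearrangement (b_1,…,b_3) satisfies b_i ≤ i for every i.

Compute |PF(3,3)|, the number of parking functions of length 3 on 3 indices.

16

Count = 1·4^2 = 1·16 = 16
E.g. (1,2,1) → sorted (1,1,2): b_i ≤ i ∀i, a PF.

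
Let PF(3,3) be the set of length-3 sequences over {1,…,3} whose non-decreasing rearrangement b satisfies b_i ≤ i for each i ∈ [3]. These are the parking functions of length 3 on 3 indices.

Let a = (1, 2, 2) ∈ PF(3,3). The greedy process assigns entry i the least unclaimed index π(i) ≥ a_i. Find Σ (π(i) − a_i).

Σπ(i) = 1+…+3 = 6; Σa = 1+2+2 = 5; disp = 6−5 = 1.

1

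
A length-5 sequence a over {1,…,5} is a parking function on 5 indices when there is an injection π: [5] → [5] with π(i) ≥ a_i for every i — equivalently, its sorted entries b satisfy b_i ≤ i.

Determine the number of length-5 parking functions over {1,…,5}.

|PF| = (5−5+1)·(5+1)^(5−1) = 1·1296 = 1296 (Pollak)
One tuple (1,2,5,4,1) → sorted (1,1,2,4,5): b_i ≤ i ∀i, a PF.

1296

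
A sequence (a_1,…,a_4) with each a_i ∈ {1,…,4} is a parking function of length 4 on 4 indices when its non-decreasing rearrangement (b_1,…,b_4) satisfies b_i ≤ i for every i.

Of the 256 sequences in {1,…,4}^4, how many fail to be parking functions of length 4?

131

|PF| = (4+1−4)·(4+1)^{4−1} = 1·125 = 125 (Konheim–Weiss)
Example (4,2,4,3) → sorted (2,3,4,4): b_1=2>1, not a PF.
Total 256; non-PF = 256−125 = 131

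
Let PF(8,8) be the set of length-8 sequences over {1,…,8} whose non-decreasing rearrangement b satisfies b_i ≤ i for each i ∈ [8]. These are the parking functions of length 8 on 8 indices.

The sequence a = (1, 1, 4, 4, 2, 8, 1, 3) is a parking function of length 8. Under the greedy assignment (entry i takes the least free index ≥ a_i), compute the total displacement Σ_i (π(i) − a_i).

12

Σπ = 8·9/2 = 36 (π permutes [8]); Σa = 1+1+4+4+2+8+1+3 = 24; disp = 36−24 = 12.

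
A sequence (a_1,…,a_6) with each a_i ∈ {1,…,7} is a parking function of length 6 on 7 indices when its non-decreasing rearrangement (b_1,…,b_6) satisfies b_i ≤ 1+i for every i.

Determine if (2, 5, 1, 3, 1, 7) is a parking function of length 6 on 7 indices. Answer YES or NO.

YES

Order a: b = (1, 1, 2, 3, 5, 7).
  b_1=1 ≤ 2
  b_2=1 ≤ 3
  b_3=2 ≤ 4
  b_4=3 ≤ 5
  b_5=5 ≤ 6
  b_6=7 ≤ 7
All bounds hold ⇒ YES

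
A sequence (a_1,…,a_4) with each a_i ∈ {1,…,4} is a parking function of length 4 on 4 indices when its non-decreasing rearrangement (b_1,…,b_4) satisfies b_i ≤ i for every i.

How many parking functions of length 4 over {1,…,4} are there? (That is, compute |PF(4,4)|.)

|PF| = 1·5^3 = 1×125 = 125
One tuple (4,1,3,2) → sorted (1,2,3,4): b_i ≤ i ∀i, a PF.

125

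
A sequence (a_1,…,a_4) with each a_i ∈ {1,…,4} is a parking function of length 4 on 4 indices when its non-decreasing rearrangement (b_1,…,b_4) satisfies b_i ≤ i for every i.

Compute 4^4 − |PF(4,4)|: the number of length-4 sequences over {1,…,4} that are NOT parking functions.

Count = (5−4)·5^(4−1) = 1·125 = 125
One tuple (4,4,4,3) → sorted (3,4,4,4): b_1=3>1, not a PF.
4^4 − 125 = 256 − 125 = 131

131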